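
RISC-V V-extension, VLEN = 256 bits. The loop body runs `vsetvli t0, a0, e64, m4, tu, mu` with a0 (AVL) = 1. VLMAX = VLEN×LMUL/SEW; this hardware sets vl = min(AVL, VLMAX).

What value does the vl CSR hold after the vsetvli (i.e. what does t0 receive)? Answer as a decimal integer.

vl = 1

lanes per group: 256·4/64 = 16
vl = min(AVL, VLMAX) = min(1, 16) = 1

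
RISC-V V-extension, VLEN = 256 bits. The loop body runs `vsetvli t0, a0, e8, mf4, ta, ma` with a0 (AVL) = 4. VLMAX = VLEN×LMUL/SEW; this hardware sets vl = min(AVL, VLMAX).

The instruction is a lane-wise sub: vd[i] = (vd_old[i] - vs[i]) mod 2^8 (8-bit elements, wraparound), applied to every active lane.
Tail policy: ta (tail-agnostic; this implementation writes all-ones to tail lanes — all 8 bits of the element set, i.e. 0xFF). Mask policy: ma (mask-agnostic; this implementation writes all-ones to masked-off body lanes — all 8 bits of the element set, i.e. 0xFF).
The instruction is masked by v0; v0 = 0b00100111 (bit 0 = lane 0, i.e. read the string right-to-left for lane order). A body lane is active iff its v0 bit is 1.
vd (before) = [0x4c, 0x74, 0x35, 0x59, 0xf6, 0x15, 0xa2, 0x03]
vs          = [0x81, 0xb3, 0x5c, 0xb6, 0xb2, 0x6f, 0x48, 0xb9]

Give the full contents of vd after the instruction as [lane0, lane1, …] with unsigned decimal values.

VLMAX = (256 × 1/4) / 8 = 8 lanes
vl = min(AVL, VLMAX) = min(4, 8) = 4
[0] sub(0x4c,0x81) = 0xcb
[1] sub(0x74,0xb3) = 0xc1
[2] sub(0x35,0x5c) = 0xd9
[3] mask-off/ones = 0xff
[4] tail/ones = 0xff
[5] tail/ones = 0xff
[6] tail/ones = 0xff
[7] tail/ones = 0xff

vd = [203, 193, 217, 255, 255, 255, 255, 255]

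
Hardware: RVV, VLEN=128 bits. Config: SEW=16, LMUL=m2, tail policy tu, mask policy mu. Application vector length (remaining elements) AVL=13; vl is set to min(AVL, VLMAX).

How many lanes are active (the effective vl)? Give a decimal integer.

VLMAX = (128 × 2) / 16 = 16 lanes
vl = min(AVL, VLMAX) = min(13, 16) = 13

vl = 13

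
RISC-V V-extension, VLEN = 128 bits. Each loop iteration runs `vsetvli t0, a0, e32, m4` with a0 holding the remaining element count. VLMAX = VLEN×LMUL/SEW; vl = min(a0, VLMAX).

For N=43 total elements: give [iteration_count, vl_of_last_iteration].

[iterations, last_vl] = [3, 11]

VLMAX = VLEN×LMUL/SEW = 128×4/32 = 16
N=43: ⌈43/16⌉ = 3 iters; last vl = 43 − 2×16 = 11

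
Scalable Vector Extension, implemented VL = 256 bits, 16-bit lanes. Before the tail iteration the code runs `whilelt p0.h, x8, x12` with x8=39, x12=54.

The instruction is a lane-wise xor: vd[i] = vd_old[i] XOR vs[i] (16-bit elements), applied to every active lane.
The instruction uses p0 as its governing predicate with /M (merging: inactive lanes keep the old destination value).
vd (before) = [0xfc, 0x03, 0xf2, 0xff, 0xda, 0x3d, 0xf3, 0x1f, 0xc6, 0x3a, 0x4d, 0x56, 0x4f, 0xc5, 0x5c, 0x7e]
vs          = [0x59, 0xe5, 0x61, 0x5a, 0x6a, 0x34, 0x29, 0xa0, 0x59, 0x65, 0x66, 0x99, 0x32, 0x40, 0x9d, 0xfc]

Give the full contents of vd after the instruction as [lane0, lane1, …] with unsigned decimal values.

lane count: 256 div 16 = 16
whilelt: lane j active iff 39+j < 54 → j < 15 → 15 active
vd[0] xor(0xfc,0x59) -> 0xa5
vd[1] xor(0x03,0xe5) -> 0xe6
vd[2] xor(0xf2,0x61) -> 0x93
vd[3] xor(0xff,0x5a) -> 0xa5
vd[4] xor(0xda,0x6a) -> 0xb0
vd[5] xor(0x3d,0x34) -> 0x09
vd[6] xor(0xf3,0x29) -> 0xda
vd[7] xor(0x1f,0xa0) -> 0xbf
vd[8] xor(0xc6,0x59) -> 0x9f
vd[9] xor(0x3a,0x65) -> 0x5f
vd[10] xor(0x4d,0x66) -> 0x2b
vd[11] xor(0x56,0x99) -> 0xcf
vd[12] xor(0x4f,0x32) -> 0x7d
vd[13] xor(0xc5,0x40) -> 0x85
vd[14] xor(0x5c,0x9d) -> 0xc1
vd[15] tail/keep -> 0x7e

vd = [165, 230, 147, 165, 176, 9, 218, 191, 159, 95, 43, 207, 125, 133, 193, 126]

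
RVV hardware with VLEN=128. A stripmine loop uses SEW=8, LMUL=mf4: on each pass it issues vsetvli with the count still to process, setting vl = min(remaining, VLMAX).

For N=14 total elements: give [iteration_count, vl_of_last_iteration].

VLMAX = (128 × 1/4) / 8 = 4 lanes
14 elements at 4/iter → 4 passes, remainder 2 on the last

[iterations, last_vl] = [4, 2]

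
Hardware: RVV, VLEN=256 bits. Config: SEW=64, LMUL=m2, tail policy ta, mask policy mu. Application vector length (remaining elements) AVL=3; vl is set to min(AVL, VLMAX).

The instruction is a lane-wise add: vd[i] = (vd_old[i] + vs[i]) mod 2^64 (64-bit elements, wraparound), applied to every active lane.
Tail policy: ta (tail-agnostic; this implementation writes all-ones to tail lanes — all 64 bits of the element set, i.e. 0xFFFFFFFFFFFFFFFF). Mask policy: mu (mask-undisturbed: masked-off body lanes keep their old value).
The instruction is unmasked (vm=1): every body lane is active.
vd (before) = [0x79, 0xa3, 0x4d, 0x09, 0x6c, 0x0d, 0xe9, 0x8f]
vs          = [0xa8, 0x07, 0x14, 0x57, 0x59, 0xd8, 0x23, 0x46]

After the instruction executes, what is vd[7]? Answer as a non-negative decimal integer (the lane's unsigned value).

vd[7] = 18446744073709551615

VLMAX = VLEN×LMUL/SEW = 256×2/64 = 8
vl ← min(3, 8) = 3
[0] add(0x79,0xa8) = 0x121
[1] add(0xa3,0x07) = 0xaa
[2] add(0x4d,0x14) = 0x61
[3] tail/ones = 0xffffffffffffffff
[4] tail/ones = 0xffffffffffffffff
[5] tail/ones = 0xffffffffffffffff
[6] tail/ones = 0xffffffffffffffff
[7] tail/ones = 0xffffffffffffffff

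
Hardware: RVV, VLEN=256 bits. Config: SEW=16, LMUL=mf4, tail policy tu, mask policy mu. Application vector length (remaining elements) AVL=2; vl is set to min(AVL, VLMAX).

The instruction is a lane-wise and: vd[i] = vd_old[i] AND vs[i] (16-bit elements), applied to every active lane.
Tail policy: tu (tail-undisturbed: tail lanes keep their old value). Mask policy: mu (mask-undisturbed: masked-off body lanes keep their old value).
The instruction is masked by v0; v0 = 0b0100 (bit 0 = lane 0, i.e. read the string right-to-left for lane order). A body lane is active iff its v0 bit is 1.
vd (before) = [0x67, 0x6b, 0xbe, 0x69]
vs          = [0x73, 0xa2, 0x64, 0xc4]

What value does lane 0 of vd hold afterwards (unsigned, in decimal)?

lanes per group: 256·1/4/16 = 4
AVL=2 ≤ VLMAX=4, so vl = 2
[0] mask-off/keep = 0x67
[1] mask-off/keep = 0x6b
[2] tail/keep = 0xbe
[3] tail/keep = 0x69

vd[0] = 103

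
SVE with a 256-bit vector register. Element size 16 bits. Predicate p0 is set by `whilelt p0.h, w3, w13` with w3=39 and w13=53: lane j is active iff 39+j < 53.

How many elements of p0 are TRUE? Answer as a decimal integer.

lane count: 256 div 16 = 16
active while 39+j < 53, i.e. j ∈ [0,14) capped at 16 ⇒ 14

vl = 14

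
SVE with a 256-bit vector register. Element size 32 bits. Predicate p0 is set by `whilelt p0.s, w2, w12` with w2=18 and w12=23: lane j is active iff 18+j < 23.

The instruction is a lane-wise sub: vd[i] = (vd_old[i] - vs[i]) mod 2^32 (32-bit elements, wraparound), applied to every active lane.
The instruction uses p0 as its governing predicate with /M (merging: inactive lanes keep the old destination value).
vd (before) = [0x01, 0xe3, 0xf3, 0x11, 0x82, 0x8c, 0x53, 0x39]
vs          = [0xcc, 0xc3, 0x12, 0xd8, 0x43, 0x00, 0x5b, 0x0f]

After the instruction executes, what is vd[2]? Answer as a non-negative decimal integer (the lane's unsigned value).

register lanes = 256/32 = 8
active while 18+j < 23, i.e. j ∈ [0,5) capped at 8 ⇒ 5
vd[0] sub(0x01,0xcc) -> 0xffffff35
vd[1] sub(0xe3,0xc3) -> 0x20
vd[2] sub(0xf3,0x12) -> 0xe1
vd[3] sub(0x11,0xd8) -> 0xffffff39
vd[4] sub(0x82,0x43) -> 0x3f
vd[5] tail/keep -> 0x8c
vd[6] tail/keep -> 0x53
vd[7] tail/keep -> 0x39

vd[2] = 225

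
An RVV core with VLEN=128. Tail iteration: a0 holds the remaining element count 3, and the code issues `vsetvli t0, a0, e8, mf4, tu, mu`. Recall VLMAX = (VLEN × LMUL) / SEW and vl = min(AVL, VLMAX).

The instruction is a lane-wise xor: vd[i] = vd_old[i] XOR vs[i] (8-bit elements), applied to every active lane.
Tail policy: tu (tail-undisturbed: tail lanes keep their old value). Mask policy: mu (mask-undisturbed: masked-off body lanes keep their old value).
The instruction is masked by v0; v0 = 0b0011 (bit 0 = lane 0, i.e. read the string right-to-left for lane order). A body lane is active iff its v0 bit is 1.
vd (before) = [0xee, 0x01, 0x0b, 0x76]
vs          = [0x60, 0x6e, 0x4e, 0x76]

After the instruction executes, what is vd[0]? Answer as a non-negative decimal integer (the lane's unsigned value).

VLMAX = VLEN×LMUL/SEW = 128×1/4/8 = 4
vl ← min(3, 4) = 3
lane  0: xor(0xee,0x60) ⇒ 0x8e
lane  1: xor(0x01,0x6e) ⇒ 0x6f
lane  2: mask-off/keep ⇒ 0x0b
lane  3: tail/keep ⇒ 0x76

vd[0] = 142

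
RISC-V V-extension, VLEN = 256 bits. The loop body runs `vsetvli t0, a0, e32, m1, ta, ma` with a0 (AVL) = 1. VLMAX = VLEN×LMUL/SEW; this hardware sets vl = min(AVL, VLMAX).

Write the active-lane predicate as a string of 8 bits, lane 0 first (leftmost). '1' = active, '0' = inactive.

VLMAX = (256 × 1) / 32 = 8 lanes
vl ← min(1, 8) = 1
bits (lane 0 leftmost): 10000000

predicate = 10000000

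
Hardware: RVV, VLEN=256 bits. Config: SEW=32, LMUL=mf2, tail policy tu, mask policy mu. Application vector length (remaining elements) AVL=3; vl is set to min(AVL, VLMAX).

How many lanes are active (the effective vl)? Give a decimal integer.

vl = 3

lanes per group: 256·1/2/32 = 4
vl = min(AVL, VLMAX) = min(3, 4) = 3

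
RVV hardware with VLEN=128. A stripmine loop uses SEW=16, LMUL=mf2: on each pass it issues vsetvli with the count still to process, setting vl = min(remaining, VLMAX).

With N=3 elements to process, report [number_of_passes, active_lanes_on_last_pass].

[iterations, last_vl] = [1, 3]

lanes per group: 128·1/2/16 = 4
3 elements at 4/iter → 1 passes, remainder 3 on the last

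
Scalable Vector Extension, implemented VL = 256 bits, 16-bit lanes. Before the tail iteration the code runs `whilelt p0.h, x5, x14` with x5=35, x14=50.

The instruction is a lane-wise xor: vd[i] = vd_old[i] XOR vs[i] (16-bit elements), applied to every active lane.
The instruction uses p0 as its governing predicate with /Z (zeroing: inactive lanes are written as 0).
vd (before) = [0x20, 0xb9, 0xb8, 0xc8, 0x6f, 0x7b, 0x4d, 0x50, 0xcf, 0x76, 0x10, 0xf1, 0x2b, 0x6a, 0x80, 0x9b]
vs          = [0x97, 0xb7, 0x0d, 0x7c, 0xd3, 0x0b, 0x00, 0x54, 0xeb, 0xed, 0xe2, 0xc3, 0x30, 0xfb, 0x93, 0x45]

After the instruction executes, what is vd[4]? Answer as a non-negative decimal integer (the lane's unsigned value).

vd[4] = 188

lane count: 256 div 16 = 16
whilelt: lane j active iff 35+j < 50 → j < 15 → 15 active
vd[0] xor(0x20,0x97) -> 0xb7
vd[1] xor(0xb9,0xb7) -> 0x0e
vd[2] xor(0xb8,0x0d) -> 0xb5
vd[3] xor(0xc8,0x7c) -> 0xb4
vd[4] xor(0x6f,0xd3) -> 0xbc
vd[5] xor(0x7b,0x0b) -> 0x70
vd[6] xor(0x4d,0x00) -> 0x4d
vd[7] xor(0x50,0x54) -> 0x04
vd[8] xor(0xcf,0xeb) -> 0x24
vd[9] xor(0x76,0xed) -> 0x9b
vd[10] xor(0x10,0xe2) -> 0xf2
vd[11] xor(0xf1,0xc3) -> 0x32
vd[12] xor(0x2b,0x30) -> 0x1b
vd[13] xor(0x6a,0xfb) -> 0x91
vd[14] xor(0x80,0x93) -> 0x13
vd[15] tail/zero -> 0x00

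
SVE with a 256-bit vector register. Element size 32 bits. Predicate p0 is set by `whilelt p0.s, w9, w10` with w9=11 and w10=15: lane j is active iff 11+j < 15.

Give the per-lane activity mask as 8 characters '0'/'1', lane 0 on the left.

register lanes = 256/32 = 8
active while 11+j < 15, i.e. j ∈ [0,4) capped at 8 ⇒ 4
bits (lane 0 leftmost): 11110000

predicate = 11110000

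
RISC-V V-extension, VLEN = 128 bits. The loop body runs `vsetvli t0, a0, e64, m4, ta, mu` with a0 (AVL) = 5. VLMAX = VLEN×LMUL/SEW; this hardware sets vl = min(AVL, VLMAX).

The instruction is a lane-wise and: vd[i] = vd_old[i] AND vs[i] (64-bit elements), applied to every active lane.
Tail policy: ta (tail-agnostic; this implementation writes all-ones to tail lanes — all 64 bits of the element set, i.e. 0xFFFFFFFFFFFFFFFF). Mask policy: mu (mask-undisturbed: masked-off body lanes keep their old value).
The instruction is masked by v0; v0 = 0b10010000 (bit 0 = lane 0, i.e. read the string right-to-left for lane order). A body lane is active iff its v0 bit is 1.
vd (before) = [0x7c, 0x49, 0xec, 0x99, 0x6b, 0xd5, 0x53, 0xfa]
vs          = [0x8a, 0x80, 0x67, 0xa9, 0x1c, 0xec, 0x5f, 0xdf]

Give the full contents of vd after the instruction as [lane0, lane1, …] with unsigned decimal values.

VLMAX = VLEN×LMUL/SEW = 128×4/64 = 8
vl ← min(5, 8) = 5
lane  0: mask-off/keep ⇒ 0x7c
lane  1: mask-off/keep ⇒ 0x49
lane  2: mask-off/keep ⇒ 0xec
lane  3: mask-off/keep ⇒ 0x99
lane  4: and(0x6b,0x1c) ⇒ 0x08
lane  5: tail/ones ⇒ 0xffffffffffffffff
lane  6: tail/ones ⇒ 0xffffffffffffffff
lane  7: tail/ones ⇒ 0xffffffffffffffff

vd = [124, 73, 236, 153, 8, 18446744073709551615, 18446744073709551615, 18446744073709551615]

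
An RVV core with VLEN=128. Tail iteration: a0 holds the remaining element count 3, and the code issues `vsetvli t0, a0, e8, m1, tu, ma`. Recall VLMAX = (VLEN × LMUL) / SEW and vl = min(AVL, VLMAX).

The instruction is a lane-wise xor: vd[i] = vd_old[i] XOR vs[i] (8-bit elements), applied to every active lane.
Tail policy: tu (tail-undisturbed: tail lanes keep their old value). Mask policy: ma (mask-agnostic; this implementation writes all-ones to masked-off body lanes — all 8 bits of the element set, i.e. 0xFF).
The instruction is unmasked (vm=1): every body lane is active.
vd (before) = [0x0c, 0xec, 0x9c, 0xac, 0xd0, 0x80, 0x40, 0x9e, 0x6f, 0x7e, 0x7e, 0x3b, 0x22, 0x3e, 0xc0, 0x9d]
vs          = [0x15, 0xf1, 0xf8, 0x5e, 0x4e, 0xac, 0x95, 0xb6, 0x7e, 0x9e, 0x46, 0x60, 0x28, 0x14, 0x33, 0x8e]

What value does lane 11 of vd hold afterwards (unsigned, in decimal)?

VLMAX = VLEN×LMUL/SEW = 128×1/8 = 16
vl ← min(3, 16) = 3
lane  0: xor(0x0c,0x15) ⇒ 0x19
lane  1: xor(0xec,0xf1) ⇒ 0x1d
lane  2: xor(0x9c,0xf8) ⇒ 0x64
lane  3: tail/keep ⇒ 0xac
lane  4: tail/keep ⇒ 0xd0
lane  5: tail/keep ⇒ 0x80
lane  6: tail/keep ⇒ 0x40
lane  7: tail/keep ⇒ 0x9e
lane  8: tail/keep ⇒ 0x6f
lane  9: tail/keep ⇒ 0x7e
lane 10: tail/keep ⇒ 0x7e
lane 11: tail/keep ⇒ 0x3b
lane 12: tail/keep ⇒ 0x22
lane 13: tail/keep ⇒ 0x3e
lane 14: tail/keep ⇒ 0xc0
lane 15: tail/keep ⇒ 0x9d

vd[11] = 59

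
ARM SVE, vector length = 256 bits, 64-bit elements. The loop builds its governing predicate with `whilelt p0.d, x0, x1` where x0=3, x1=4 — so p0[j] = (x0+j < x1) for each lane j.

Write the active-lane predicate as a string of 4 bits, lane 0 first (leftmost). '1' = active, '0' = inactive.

predicate = 1000

lane count: 256 div 64 = 4
whilelt: lane j active iff 3+j < 4 → j < 1 → 1 active
bits (lane 0 leftmost): 1000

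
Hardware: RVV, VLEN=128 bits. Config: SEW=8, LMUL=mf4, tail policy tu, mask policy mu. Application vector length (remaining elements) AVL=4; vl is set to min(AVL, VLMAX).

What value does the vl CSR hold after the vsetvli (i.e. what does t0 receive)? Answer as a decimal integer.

vl = 4

lanes per group: 128·1/4/8 = 4
vl ← min(4, 4) = 4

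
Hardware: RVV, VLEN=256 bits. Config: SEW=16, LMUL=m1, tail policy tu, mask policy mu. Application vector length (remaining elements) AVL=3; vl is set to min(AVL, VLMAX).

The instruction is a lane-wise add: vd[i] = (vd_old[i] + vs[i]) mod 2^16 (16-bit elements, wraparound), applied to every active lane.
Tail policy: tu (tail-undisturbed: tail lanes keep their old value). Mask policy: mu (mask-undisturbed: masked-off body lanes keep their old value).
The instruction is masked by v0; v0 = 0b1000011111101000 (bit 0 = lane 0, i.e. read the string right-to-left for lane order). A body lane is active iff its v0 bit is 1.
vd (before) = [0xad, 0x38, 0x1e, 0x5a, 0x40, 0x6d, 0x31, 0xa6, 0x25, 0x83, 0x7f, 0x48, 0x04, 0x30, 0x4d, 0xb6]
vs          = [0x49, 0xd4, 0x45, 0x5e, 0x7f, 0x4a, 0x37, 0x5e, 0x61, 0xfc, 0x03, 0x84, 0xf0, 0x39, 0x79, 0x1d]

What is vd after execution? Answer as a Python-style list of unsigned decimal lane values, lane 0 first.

vd = [173, 56, 30, 90, 64, 109, 49, 166, 37, 131, 127, 72, 4, 48, 77, 182]

lanes per group: 256·1/16 = 16
vl ← min(3, 16) = 3
  i=0: mask-off/keep → 173
  i=1: mask-off/keep → 56
  i=2: mask-off/keep → 30
  i=3: tail/keep → 90
  i=4: tail/keep → 64
  i=5: tail/keep → 109
  i=6: tail/keep → 49
  i=7: tail/keep → 166
  i=8: tail/keep → 37
  i=9: tail/keep → 131
  i=10: tail/keep → 127
  i=11: tail/keep → 72
  i=12: tail/keep → 4
  i=13: tail/keep → 48
  i=14: tail/keep → 77
  i=15: tail/keep → 182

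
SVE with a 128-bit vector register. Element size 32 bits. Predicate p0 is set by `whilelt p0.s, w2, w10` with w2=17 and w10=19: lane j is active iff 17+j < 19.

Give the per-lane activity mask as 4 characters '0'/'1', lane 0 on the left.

128-bit reg / 32-bit elem → 4 lanes
whilelt: lane j active iff 17+j < 19 → j < 2 → 2 active
bits (lane 0 leftmost): 1100

predicate = 1100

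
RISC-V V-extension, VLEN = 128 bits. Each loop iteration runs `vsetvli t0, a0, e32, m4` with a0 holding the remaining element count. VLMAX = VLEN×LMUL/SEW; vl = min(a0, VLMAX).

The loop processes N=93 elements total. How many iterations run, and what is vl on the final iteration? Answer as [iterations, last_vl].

[iterations, last_vl] = [6, 13]

VLMAX = (128 × 4) / 32 = 16 lanes
iterations = ceil(93/16) = 6; final-pass vl = 13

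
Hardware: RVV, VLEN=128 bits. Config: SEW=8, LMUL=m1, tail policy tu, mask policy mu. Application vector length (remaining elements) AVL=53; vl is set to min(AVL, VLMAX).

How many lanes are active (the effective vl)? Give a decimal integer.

vl = 16

VLMAX = (128 × 1) / 8 = 16 lanes
vl ← min(53, 16) = 16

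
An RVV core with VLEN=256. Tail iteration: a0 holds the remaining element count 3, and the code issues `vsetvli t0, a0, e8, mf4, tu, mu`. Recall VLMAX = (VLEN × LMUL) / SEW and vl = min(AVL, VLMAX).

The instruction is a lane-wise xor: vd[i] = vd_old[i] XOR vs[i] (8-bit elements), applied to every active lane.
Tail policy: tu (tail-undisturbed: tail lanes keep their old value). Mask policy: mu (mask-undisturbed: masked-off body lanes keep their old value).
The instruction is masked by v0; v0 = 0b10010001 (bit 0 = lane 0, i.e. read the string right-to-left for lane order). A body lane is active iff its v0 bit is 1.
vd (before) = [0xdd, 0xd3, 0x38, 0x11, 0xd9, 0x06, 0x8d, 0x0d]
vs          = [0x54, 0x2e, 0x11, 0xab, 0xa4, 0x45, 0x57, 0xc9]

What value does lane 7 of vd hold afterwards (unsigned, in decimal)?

vd[7] = 13

VLMAX = VLEN×LMUL/SEW = 256×1/4/8 = 8
AVL=3 ≤ VLMAX=8, so vl = 3
  i=0: xor(0xdd,0x54) → 137
  i=1: mask-off/keep → 211
  i=2: mask-off/keep → 56
  i=3: tail/keep → 17
  i=4: tail/keep → 217
  i=5: tail/keep → 6
  i=6: tail/keep → 141
  i=7: tail/keep → 13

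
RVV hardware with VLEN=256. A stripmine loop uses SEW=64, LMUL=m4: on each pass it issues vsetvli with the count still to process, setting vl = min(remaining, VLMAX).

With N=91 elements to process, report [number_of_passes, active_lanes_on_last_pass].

lanes per group: 256·4/64 = 16
N=91: ⌈91/16⌉ = 6 iters; last vl = 91 − 5×16 = 11

[iterations, last_vl] = [6, 11]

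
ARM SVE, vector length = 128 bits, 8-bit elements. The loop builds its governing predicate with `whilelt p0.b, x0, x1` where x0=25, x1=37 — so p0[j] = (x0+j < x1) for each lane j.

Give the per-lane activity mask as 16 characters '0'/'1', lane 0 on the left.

predicate = 1111111111110000

128-bit reg / 8-bit elem → 16 lanes
whilelt: lane j active iff 25+j < 37 → j < 12 → 12 active
bits (lane 0 leftmost): 1111111111110000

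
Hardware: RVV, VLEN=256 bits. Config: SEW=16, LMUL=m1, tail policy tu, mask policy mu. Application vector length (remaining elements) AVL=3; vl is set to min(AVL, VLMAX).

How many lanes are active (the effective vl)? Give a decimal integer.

vl = 3

lanes per group: 256·1/16 = 16
vl ← min(3, 16) = 3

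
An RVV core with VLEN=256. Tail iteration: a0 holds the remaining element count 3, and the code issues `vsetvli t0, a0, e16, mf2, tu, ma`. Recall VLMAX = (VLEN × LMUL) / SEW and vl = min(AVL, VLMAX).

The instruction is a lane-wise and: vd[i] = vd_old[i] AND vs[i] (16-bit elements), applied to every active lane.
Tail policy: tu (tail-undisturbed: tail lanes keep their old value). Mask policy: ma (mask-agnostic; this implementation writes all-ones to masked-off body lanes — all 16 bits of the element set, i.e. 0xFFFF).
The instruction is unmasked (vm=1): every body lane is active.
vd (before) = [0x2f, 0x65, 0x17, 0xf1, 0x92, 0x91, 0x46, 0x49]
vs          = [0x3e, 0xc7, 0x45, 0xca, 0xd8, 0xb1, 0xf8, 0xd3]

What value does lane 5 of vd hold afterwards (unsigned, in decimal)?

vd[5] = 145

VLMAX = VLEN×LMUL/SEW = 256×1/2/16 = 8
AVL=3 ≤ VLMAX=8, so vl = 3
lane  0: and(0x2f,0x3e) ⇒ 0x2e
lane  1: and(0x65,0xc7) ⇒ 0x45
lane  2: and(0x17,0x45) ⇒ 0x05
lane  3: tail/keep ⇒ 0xf1
lane  4: tail/keep ⇒ 0x92
lane  5: tail/keep ⇒ 0x91
lane  6: tail/keep ⇒ 0x46
lane  7: tail/keep ⇒ 0x49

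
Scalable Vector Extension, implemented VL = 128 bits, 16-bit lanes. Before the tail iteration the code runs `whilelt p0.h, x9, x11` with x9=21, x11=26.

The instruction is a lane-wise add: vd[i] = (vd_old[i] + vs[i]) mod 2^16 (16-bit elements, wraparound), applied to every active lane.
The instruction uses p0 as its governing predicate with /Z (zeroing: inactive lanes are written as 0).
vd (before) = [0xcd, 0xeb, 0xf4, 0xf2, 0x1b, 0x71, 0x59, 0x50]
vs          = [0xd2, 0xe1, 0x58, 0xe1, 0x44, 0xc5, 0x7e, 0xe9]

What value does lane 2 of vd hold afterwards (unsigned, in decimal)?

128-bit reg / 16-bit elem → 8 lanes
whilelt: lane j active iff 21+j < 26 → j < 5 → 5 active
  i=0: add(0xcd,0xd2) → 415
  i=1: add(0xeb,0xe1) → 460
  i=2: add(0xf4,0x58) → 332
  i=3: add(0xf2,0xe1) → 467
  i=4: add(0x1b,0x44) → 95
  i=5: tail/zero → 0
  i=6: tail/zero → 0
  i=7: tail/zero → 0

vd[2] = 332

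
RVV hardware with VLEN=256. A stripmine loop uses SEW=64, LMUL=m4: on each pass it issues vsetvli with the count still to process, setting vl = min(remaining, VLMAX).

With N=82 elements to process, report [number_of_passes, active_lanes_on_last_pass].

lanes per group: 256·4/64 = 16
82 elements at 16/iter → 6 passes, remainder 2 on the last

[iterations, last_vl] = [6, 2]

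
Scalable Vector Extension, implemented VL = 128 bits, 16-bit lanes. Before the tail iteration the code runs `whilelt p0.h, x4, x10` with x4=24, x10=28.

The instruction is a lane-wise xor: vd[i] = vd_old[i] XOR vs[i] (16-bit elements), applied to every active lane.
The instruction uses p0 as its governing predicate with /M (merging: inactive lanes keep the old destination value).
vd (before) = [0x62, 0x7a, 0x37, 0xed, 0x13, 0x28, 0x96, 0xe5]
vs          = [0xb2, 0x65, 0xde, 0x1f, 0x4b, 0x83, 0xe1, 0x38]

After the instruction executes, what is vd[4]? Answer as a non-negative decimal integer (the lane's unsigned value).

vd[4] = 19

128-bit reg / 16-bit elem → 8 lanes
p0[j] = (24+j < 28); true for j=0..3 → 4 lanes set
[0] xor(0x62,0xb2) = 0xd0
[1] xor(0x7a,0x65) = 0x1f
[2] xor(0x37,0xde) = 0xe9
[3] xor(0xed,0x1f) = 0xf2
[4] tail/keep = 0x13
[5] tail/keep = 0x28
[6] tail/keep = 0x96
[7] tail/keep = 0xe5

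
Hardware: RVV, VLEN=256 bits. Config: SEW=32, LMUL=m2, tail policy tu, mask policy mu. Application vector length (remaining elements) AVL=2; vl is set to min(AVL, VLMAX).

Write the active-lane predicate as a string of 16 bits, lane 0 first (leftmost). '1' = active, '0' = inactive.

VLMAX = (256 × 2) / 32 = 16 lanes
vl = min(AVL, VLMAX) = min(2, 16) = 2
bits (lane 0 leftmost): 1100000000000000

predicate = 1100000000000000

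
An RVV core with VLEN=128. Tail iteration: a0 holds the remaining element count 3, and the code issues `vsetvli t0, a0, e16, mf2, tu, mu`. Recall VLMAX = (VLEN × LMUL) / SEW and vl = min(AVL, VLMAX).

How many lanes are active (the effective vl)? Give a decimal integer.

vl = 3

lanes per group: 128·1/2/16 = 4
vl = min(AVL, VLMAX) = min(3, 4) = 3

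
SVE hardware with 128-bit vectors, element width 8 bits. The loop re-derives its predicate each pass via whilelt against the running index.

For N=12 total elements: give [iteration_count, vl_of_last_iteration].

128-bit reg / 8-bit elem → 16 lanes
iterations = ceil(12/16) = 1; final-pass vl = 12

[iterations, last_vl] = [1, 12]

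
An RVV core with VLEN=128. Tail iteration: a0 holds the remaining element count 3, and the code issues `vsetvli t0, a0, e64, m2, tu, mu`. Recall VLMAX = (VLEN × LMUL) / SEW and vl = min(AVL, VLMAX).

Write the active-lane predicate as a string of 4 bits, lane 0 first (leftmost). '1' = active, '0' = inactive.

predicate = 1110

VLMAX = VLEN×LMUL/SEW = 128×2/64 = 4
vl = min(AVL, VLMAX) = min(3, 4) = 3
bits (lane 0 leftmost): 1110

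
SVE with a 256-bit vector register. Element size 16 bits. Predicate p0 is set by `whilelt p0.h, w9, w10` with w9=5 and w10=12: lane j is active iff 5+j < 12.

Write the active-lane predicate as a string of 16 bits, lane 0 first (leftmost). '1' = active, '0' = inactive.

predicate = 1111111000000000

256-bit reg / 16-bit elem → 16 lanes
whilelt: lane j active iff 5+j < 12 → j < 7 → 7 active
bits (lane 0 leftmost): 1111111000000000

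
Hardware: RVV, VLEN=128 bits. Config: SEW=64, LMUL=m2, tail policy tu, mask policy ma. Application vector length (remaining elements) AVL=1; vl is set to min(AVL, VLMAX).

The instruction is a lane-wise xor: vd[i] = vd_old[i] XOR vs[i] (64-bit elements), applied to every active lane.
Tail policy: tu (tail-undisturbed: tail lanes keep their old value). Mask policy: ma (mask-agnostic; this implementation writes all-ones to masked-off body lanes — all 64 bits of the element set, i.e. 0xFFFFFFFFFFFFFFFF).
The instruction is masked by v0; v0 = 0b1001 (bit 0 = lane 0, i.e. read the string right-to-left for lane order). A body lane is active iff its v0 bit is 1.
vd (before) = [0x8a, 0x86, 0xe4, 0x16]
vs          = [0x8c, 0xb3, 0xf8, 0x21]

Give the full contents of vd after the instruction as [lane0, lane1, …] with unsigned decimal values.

vd = [6, 134, 228, 22]

lanes per group: 128·2/64 = 4
vl = min(AVL, VLMAX) = min(1, 4) = 1
[0] xor(0x8a,0x8c) = 0x06
[1] tail/keep = 0x86
[2] tail/keep = 0xe4
[3] tail/keep = 0x16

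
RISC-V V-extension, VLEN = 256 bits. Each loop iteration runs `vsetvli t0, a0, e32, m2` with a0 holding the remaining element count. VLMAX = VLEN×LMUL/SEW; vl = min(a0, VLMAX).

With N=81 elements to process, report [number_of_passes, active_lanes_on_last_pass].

VLMAX = VLEN×LMUL/SEW = 256×2/32 = 16
N=81: ⌈81/16⌉ = 6 iters; last vl = 81 − 5×16 = 1

[iterations, last_vl] = [6, 1]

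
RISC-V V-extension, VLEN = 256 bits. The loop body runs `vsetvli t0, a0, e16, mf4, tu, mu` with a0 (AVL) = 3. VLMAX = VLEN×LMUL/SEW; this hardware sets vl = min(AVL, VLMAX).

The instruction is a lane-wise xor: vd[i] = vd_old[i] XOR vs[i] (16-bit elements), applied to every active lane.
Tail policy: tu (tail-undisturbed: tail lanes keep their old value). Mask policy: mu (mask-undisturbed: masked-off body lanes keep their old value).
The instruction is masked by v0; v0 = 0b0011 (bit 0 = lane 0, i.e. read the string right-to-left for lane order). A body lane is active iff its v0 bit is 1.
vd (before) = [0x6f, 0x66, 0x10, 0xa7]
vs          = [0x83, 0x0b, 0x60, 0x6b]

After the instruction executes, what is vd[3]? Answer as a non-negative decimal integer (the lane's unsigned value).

vd[3] = 167

lanes per group: 256·1/4/16 = 4
vl = min(AVL, VLMAX) = min(3, 4) = 3
lane  0: xor(0x6f,0x83) ⇒ 0xec
lane  1: xor(0x66,0x0b) ⇒ 0x6d
lane  2: mask-off/keep ⇒ 0x10
lane  3: tail/keep ⇒ 0xa7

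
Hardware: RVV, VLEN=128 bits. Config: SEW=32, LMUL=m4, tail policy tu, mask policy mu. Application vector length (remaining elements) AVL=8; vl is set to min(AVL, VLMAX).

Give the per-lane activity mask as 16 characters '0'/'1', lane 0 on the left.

predicate = 1111111100000000

VLMAX = VLEN×LMUL/SEW = 128×4/32 = 16
AVL=8 ≤ VLMAX=16, so vl = 8
bits (lane 0 leftmost): 1111111100000000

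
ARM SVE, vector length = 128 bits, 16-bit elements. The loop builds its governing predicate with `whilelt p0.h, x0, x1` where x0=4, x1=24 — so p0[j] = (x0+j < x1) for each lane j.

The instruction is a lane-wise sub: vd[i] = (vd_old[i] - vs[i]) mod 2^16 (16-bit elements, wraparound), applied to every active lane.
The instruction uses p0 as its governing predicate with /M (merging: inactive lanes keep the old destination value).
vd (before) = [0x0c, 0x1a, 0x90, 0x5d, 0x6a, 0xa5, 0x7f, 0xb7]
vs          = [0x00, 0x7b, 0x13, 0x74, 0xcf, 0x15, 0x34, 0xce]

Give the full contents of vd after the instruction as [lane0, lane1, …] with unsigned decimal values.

vd = [12, 65439, 125, 65513, 65435, 144, 75, 65513]

128-bit reg / 16-bit elem → 8 lanes
active while 4+j < 24, i.e. j ∈ [0,20) capped at 8 ⇒ 8
lane  0: sub(0x0c,0x00) ⇒ 0x0c
lane  1: sub(0x1a,0x7b) ⇒ 0xff9f
lane  2: sub(0x90,0x13) ⇒ 0x7d
lane  3: sub(0x5d,0x74) ⇒ 0xffe9
lane  4: sub(0x6a,0xcf) ⇒ 0xff9b
lane  5: sub(0xa5,0x15) ⇒ 0x90
lane  6: sub(0x7f,0x34) ⇒ 0x4b
lane  7: sub(0xb7,0xce) ⇒ 0xffe9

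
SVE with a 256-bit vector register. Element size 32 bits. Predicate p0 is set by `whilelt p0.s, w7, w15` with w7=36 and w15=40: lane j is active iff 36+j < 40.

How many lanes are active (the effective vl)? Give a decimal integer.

vl = 4

256-bit reg / 32-bit elem → 8 lanes
p0[j] = (36+j < 40); true for j=0..3 → 4 lanes set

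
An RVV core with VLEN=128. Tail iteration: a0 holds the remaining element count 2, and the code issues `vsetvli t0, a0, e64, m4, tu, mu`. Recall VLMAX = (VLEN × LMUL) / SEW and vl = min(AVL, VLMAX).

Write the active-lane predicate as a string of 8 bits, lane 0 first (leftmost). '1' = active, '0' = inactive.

VLMAX = (128 × 4) / 64 = 8 lanes
vl ← min(2, 8) = 2
bits (lane 0 leftmost): 11000000

predicate = 11000000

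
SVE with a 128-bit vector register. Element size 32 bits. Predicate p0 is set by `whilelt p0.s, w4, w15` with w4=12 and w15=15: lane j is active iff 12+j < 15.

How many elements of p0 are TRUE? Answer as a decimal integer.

vl = 3

register lanes = 128/32 = 4
whilelt: lane j active iff 12+j < 15 → j < 3 → 3 active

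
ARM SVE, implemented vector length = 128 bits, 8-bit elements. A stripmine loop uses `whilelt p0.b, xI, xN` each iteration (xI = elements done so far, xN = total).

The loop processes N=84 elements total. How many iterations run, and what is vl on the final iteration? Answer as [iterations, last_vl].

[iterations, last_vl] = [6, 4]

128-bit reg / 8-bit elem → 16 lanes
iterations = ceil(84/16) = 6; final-pass vl = 4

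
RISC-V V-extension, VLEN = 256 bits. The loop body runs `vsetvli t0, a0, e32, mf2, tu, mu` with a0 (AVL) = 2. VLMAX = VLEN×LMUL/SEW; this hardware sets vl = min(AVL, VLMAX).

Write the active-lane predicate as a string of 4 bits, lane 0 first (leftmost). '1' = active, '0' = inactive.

predicate = 1100

lanes per group: 256·1/2/32 = 4
AVL=2 ≤ VLMAX=4, so vl = 2
bits (lane 0 leftmost): 1100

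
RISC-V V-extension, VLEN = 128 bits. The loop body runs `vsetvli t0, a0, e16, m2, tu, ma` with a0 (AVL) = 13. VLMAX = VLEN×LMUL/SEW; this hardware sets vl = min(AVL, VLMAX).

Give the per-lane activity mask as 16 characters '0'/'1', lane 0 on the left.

predicate = 1111111111111000

lanes per group: 128·2/16 = 16
vl = min(AVL, VLMAX) = min(13, 16) = 13
bits (lane 0 leftmost): 1111111111111000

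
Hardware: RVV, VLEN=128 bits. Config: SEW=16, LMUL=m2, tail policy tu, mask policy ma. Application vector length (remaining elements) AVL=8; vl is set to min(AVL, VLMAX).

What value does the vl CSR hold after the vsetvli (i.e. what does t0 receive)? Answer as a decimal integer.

VLMAX = (128 × 2) / 16 = 16 lanes
vl = min(AVL, VLMAX) = min(8, 16) = 8

vl = 8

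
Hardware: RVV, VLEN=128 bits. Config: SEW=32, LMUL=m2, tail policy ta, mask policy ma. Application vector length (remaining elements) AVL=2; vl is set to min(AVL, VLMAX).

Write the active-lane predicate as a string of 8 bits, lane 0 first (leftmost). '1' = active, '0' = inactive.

predicate = 11000000

VLMAX = (128 × 2) / 32 = 8 lanes
AVL=2 ≤ VLMAX=8, so vl = 2
bits (lane 0 leftmost): 11000000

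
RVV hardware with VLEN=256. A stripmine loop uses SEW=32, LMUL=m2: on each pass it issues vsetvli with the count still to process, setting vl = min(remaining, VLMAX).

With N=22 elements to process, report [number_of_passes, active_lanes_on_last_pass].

VLMAX = (256 × 2) / 32 = 16 lanes
iterations = ceil(22/16) = 2; final-pass vl = 6

[iterations, last_vl] = [2, 6]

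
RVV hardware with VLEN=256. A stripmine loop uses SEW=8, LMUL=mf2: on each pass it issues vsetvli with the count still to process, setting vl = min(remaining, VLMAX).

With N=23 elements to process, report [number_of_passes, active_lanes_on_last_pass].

VLMAX = (256 × 1/2) / 8 = 16 lanes
23 elements at 16/iter → 2 passes, remainder 7 on the last

[iterations, last_vl] = [2, 7]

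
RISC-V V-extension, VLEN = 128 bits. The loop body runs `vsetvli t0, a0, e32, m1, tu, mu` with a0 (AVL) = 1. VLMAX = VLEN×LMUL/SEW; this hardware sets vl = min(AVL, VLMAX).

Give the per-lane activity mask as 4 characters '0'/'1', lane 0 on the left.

predicate = 1000

VLMAX = (128 × 1) / 32 = 4 lanes
vl = min(AVL, VLMAX) = min(1, 4) = 1
bits (lane 0 leftmost): 1000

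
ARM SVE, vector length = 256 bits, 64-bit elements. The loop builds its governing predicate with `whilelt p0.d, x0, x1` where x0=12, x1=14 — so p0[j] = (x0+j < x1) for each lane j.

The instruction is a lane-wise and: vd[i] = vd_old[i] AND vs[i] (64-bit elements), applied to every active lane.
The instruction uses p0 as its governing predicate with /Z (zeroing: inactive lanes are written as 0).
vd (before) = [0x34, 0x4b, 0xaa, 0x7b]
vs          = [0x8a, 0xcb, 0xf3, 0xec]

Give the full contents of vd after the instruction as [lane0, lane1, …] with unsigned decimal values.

vd = [0, 75, 0, 0]

lane count: 256 div 64 = 4
active while 12+j < 14, i.e. j ∈ [0,2) capped at 4 ⇒ 2
[0] and(0x34,0x8a) = 0x00
[1] and(0x4b,0xcb) = 0x4b
[2] tail/zero = 0x00
[3] tail/zero = 0x00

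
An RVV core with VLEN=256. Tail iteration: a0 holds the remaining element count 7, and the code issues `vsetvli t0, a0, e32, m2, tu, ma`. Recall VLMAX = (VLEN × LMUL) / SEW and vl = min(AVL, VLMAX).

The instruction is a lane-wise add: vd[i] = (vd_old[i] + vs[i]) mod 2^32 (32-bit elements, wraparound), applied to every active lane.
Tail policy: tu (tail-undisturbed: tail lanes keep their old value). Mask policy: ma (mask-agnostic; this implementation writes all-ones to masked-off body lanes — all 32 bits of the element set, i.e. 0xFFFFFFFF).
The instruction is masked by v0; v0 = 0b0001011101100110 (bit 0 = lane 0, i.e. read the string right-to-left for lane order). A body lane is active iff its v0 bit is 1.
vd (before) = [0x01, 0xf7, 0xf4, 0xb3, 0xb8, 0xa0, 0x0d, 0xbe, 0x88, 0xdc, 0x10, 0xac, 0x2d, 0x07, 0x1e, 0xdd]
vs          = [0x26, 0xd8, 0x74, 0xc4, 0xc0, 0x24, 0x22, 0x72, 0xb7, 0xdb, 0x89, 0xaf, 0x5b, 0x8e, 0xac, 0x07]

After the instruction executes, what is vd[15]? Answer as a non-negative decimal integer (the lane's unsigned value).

VLMAX = (256 × 2) / 32 = 16 lanes
vl = min(AVL, VLMAX) = min(7, 16) = 7
[0] mask-off/ones = 0xffffffff
[1] add(0xf7,0xd8) = 0x1cf
[2] add(0xf4,0x74) = 0x168
[3] mask-off/ones = 0xffffffff
[4] mask-off/ones = 0xffffffff
[5] add(0xa0,0x24) = 0xc4
[6] add(0x0d,0x22) = 0x2f
[7] tail/keep = 0xbe
[8] tail/keep = 0x88
[9] tail/keep = 0xdc
[10] tail/keep = 0x10
[11] tail/keep = 0xac
[12] tail/keep = 0x2d
[13] tail/keep = 0x07
[14] tail/keep = 0x1e
[15] tail/keep = 0xdd

vd[15] = 221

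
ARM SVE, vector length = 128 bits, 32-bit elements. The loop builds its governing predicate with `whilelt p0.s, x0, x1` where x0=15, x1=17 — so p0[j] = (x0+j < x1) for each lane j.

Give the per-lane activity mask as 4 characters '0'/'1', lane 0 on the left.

predicate = 1100

128-bit reg / 32-bit elem → 4 lanes
p0[j] = (15+j < 17); true for j=0..1 → 2 lanes set
bits (lane 0 leftmost): 1100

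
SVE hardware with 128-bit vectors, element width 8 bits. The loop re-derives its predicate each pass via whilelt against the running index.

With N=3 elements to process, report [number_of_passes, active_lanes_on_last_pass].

[iterations, last_vl] = [1, 3]

lane count: 128 div 8 = 16
3 elements at 16/iter → 1 passes, remainder 3 on the last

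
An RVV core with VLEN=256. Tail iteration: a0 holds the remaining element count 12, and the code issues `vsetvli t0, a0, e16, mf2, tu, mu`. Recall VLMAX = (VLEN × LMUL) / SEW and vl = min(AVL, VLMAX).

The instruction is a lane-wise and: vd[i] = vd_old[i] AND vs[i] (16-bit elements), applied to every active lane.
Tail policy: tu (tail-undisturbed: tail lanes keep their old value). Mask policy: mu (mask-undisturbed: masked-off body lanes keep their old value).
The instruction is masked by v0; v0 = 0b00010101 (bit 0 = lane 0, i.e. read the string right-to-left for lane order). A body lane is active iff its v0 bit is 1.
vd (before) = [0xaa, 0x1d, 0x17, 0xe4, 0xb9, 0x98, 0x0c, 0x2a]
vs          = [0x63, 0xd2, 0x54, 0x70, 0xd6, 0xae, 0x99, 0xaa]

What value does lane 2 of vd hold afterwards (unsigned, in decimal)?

vd[2] = 20

VLMAX = VLEN×LMUL/SEW = 256×1/2/16 = 8
AVL=12 > VLMAX=8, so vl = 8
lane  0: and(0xaa,0x63) ⇒ 0x22
lane  1: mask-off/keep ⇒ 0x1d
lane  2: and(0x17,0x54) ⇒ 0x14
lane  3: mask-off/keep ⇒ 0xe4
lane  4: and(0xb9,0xd6) ⇒ 0x90
lane  5: mask-off/keep ⇒ 0x98
lane  6: mask-off/keep ⇒ 0x0c
lane  7: mask-off/keep ⇒ 0x2a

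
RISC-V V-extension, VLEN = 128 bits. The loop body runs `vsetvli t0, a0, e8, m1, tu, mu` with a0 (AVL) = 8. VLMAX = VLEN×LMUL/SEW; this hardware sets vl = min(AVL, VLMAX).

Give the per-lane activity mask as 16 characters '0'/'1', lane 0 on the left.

predicate = 1111111100000000

VLMAX = VLEN×LMUL/SEW = 128×1/8 = 16
AVL=8 ≤ VLMAX=16, so vl = 8
bits (lane 0 leftmost): 1111111100000000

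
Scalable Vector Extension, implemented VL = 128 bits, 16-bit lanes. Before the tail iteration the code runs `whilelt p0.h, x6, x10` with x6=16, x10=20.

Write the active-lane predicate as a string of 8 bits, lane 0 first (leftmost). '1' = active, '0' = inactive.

predicate = 11110000

128-bit reg / 16-bit elem → 8 lanes
p0[j] = (16+j < 20); true for j=0..3 → 4 lanes set
bits (lane 0 leftmost): 11110000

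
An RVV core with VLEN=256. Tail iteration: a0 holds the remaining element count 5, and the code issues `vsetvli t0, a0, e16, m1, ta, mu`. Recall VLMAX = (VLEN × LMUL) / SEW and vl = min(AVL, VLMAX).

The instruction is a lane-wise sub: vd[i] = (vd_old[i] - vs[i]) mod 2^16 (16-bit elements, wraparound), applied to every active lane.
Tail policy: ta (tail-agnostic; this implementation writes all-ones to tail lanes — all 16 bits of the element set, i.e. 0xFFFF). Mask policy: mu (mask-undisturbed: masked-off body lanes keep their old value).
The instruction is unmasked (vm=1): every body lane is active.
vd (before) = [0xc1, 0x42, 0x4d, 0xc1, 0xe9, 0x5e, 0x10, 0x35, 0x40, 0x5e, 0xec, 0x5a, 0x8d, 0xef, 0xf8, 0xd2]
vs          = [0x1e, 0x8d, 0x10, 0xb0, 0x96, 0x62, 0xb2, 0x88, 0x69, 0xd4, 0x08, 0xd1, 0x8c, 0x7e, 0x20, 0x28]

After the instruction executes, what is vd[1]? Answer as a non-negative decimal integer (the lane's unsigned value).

lanes per group: 256·1/16 = 16
vl ← min(5, 16) = 5
[0] sub(0xc1,0x1e) = 0xa3
[1] sub(0x42,0x8d) = 0xffb5
[2] sub(0x4d,0x10) = 0x3d
[3] sub(0xc1,0xb0) = 0x11
[4] sub(0xe9,0x96) = 0x53
[5] tail/ones = 0xffff
[6] tail/ones = 0xffff
[7] tail/ones = 0xffff
[8] tail/ones = 0xffff
[9] tail/ones = 0xffff
[10] tail/ones = 0xffff
[11] tail/ones = 0xffff
[12] tail/ones = 0xffff
[13] tail/ones = 0xffff
[14] tail/ones = 0xffff
[15] tail/ones = 0xffff

vd[1] = 65461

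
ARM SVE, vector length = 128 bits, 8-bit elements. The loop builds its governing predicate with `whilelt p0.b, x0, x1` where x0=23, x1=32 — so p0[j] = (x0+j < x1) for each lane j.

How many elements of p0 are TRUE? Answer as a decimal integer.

vl = 9

register lanes = 128/8 = 16
p0[j] = (23+j < 32); true for j=0..8 → 9 lanes set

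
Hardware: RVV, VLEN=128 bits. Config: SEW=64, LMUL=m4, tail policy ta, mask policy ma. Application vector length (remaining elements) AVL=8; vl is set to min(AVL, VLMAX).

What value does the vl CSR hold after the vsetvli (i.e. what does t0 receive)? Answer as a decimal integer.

VLMAX = VLEN×LMUL/SEW = 128×4/64 = 8
vl = min(AVL, VLMAX) = min(8, 8) = 8

vl = 8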